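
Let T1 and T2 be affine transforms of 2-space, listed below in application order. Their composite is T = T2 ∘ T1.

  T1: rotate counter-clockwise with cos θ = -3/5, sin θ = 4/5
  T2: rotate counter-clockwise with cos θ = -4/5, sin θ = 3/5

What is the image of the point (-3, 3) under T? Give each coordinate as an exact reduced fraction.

T(p) = (3, 3)

T1 rotate counter-clockwise with cos θ = -3/5, sin θ = 4/5: (-3, 3) → (-3/5, -21/5)
T2 rotate counter-clockwise with cos θ = -4/5, sin θ = 3/5: (-3/5, -21/5) → (3, 3)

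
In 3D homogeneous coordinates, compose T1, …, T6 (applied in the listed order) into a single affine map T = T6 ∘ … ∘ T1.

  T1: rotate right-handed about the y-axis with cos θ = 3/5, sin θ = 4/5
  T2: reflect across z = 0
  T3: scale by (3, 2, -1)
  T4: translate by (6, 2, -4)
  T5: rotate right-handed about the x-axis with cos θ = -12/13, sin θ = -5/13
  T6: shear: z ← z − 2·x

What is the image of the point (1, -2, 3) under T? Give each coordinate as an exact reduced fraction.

T1 rotate right-handed about the y-axis with cos θ = 3/5, sin θ = 4/5: (1, -2, 3) → (3, -2, 1)
T2 reflect across z = 0: (3, -2, 1) → (3, -2, -1)
T3 scale by (3, 2, -1): (3, -2, -1) → (9, -4, 1)
T4 translate by (6, 2, -4): (9, -4, 1) → (15, -2, -3)
T5 rotate right-handed about the x-axis with cos θ = -12/13, sin θ = -5/13: (15, -2, -3) → (15, 9/13, 46/13)
T6 shear: z ← z − 2·x: (15, 9/13, 46/13) → (15, 9/13, -344/13)

T(p) = (15, 9/13, -344/13)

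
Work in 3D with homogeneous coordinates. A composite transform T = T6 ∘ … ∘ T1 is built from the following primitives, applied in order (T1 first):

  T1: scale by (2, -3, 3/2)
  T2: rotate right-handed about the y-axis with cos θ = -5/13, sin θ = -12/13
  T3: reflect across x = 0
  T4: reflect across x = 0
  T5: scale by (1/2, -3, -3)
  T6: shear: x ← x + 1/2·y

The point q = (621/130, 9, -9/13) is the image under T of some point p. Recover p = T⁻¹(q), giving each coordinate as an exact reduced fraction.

p = (0, 1, -2/5)

T1 = [2 0 0 0; 0 -3 0 0; 0 0 3/2 0; 0 0 0 1]
T2·T1 = [-10/13 0 -18/13 0; 0 -3 0 0; 24/13 0 -15/26 0; 0 0 0 1]
T3·…·T1 = [10/13 0 18/13 0; 0 -3 0 0; 24/13 0 -15/26 0; 0 0 0 1]
T4·…·T1 = [-10/13 0 -18/13 0; 0 -3 0 0; 24/13 0 -15/26 0; 0 0 0 1]
T5·…·T1 = [-5/13 0 -9/13 0; 0 9 0 0; -72/13 0 45/26 0; 0 0 0 1]
T6·…·T1 = [-5/13 9/2 -9/13 0; 0 9 0 0; -72/13 0 45/26 0; 0 0 0 1]
det M = -81/2; M⁻¹ = [-5/13 5/26 -2/13 0; 0 1/9 0 0; -16/13 8/13 10/117 0; 0 0 0 1]
M⁻¹ · (621/130, 9, -9/13)ᵀ = (0, 1, -2/5)ᵀ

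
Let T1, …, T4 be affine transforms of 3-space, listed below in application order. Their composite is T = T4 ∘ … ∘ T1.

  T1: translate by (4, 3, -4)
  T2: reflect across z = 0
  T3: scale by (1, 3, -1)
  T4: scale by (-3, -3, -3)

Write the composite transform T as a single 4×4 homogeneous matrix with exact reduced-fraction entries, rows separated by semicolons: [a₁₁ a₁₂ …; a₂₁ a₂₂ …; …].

T1 = [1 0 0 4; 0 1 0 3; 0 0 1 -4; 0 0 0 1]
T2·T1 = [1 0 0 4; 0 1 0 3; 0 0 -1 4; 0 0 0 1]
T3·…·T1 = [1 0 0 4; 0 3 0 9; 0 0 1 -4; 0 0 0 1]
T4·…·T1 = [-3 0 0 -12; 0 -9 0 -27; 0 0 -3 12; 0 0 0 1]

T = [-3 0 0 -12; 0 -9 0 -27; 0 0 -3 12; 0 0 0 1]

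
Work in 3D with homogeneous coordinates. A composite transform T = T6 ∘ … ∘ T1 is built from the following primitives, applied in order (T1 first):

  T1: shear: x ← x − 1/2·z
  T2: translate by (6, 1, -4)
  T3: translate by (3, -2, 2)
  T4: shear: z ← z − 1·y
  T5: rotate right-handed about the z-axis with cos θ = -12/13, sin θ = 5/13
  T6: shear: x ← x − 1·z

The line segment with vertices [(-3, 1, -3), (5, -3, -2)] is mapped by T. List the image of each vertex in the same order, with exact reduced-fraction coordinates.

T1 shear: x ← x − 1/2·z: (-3, 1, -3) → (-3/2, 1, -3); (5, -3, -2) → (6, -3, -2)
T2 translate by (6, 1, -4): (-3/2, 1, -3) → (9/2, 2, -7); (6, -3, -2) → (12, -2, -6)
T3 translate by (3, -2, 2): (9/2, 2, -7) → (15/2, 0, -5); (12, -2, -6) → (15, -4, -4)
T4 shear: z ← z − 1·y: (15/2, 0, -5) → (15/2, 0, -5); (15, -4, -4) → (15, -4, 0)
T5 rotate right-handed about the z-axis with cos θ = -12/13, sin θ = 5/13: (15/2, 0, -5) → (-90/13, 75/26, -5); (15, -4, 0) → (-160/13, 123/13, 0)
T6 shear: x ← x − 1·z: (-90/13, 75/26, -5) → (-25/13, 75/26, -5); (-160/13, 123/13, 0) → (-160/13, 123/13, 0)

image vertices: (-25/13, 75/26, -5), (-160/13, 123/13, 0)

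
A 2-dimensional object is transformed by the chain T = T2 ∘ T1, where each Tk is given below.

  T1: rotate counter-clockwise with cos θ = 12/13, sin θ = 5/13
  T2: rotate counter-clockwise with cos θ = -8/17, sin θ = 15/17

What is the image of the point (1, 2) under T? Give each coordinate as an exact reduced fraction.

T1 rotate counter-clockwise with cos θ = 12/13, sin θ = 5/13: (1, 2) → (2/13, 29/13)
T2 rotate counter-clockwise with cos θ = -8/17, sin θ = 15/17: (2/13, 29/13) → (-451/221, -202/221)

T(p) = (-451/221, -202/221)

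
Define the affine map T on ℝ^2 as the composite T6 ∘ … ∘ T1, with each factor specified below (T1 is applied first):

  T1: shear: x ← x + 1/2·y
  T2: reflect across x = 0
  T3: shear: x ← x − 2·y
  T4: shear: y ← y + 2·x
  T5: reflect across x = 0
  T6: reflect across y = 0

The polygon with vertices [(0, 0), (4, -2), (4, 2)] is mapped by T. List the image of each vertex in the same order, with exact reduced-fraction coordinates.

image vertices: (0, 0), (-1, 0), (9, 16)

T1 shear: x ← x + 1/2·y: (0, 0) → (0, 0); (4, -2) → (3, -2); (4, 2) → (5, 2)
T2 reflect across x = 0: (0, 0) → (0, 0); (3, -2) → (-3, -2); (5, 2) → (-5, 2)
T3 shear: x ← x − 2·y: (0, 0) → (0, 0); (-3, -2) → (1, -2); (-5, 2) → (-9, 2)
T4 shear: y ← y + 2·x: (0, 0) → (0, 0); (1, -2) → (1, 0); (-9, 2) → (-9, -16)
T5 reflect across x = 0: (0, 0) → (0, 0); (1, 0) → (-1, 0); (-9, -16) → (9, -16)
T6 reflect across y = 0: (0, 0) → (0, 0); (-1, 0) → (-1, 0); (9, -16) → (9, 16)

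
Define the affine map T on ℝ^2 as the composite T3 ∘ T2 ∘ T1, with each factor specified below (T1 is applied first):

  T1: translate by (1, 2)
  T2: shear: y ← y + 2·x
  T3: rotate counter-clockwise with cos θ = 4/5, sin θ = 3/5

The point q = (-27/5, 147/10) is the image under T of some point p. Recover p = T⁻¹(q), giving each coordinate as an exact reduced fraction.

T1 = [1 0 1; 0 1 2; 0 0 1]
T2·T1 = [1 0 1; 2 1 4; 0 0 1]
T3·…·T1 = [-2/5 -3/5 -8/5; 11/5 4/5 19/5; 0 0 1]
det M = 1; M⁻¹ = [4/5 3/5 -1; -11/5 -2/5 -2; 0 0 1]
M⁻¹ · (-27/5, 147/10)ᵀ = (7/2, 4)ᵀ

p = (7/2, 4)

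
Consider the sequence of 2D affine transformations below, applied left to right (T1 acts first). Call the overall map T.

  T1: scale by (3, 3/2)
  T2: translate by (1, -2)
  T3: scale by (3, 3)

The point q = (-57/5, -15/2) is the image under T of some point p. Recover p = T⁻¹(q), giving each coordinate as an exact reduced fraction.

p = (-8/5, -1/3)

T1 = [3 0 0; 0 3/2 0; 0 0 1]
T2·T1 = [3 0 1; 0 3/2 -2; 0 0 1]
T3·…·T1 = [9 0 3; 0 9/2 -6; 0 0 1]
det M = 81/2; M⁻¹ = [1/9 0 -1/3; 0 2/9 4/3; 0 0 1]
M⁻¹ · (-57/5, -15/2)ᵀ = (-8/5, -1/3)ᵀ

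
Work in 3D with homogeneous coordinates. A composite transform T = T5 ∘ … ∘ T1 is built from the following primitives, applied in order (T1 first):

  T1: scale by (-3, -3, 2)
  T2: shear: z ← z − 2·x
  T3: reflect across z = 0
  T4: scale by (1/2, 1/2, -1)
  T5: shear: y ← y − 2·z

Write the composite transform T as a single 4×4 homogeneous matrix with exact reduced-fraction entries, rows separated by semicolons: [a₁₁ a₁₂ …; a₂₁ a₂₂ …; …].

T1 = [-3 0 0 0; 0 -3 0 0; 0 0 2 0; 0 0 0 1]
T2·T1 = [-3 0 0 0; 0 -3 0 0; 6 0 2 0; 0 0 0 1]
T3·…·T1 = [-3 0 0 0; 0 -3 0 0; -6 0 -2 0; 0 0 0 1]
T4·…·T1 = [-3/2 0 0 0; 0 -3/2 0 0; 6 0 2 0; 0 0 0 1]
T5·…·T1 = [-3/2 0 0 0; -12 -3/2 -4 0; 6 0 2 0; 0 0 0 1]

T = [-3/2 0 0 0; -12 -3/2 -4 0; 6 0 2 0; 0 0 0 1]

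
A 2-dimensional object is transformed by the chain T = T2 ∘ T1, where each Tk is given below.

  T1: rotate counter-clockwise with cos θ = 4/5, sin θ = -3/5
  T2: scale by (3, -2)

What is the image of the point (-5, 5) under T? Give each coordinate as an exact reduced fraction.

T1 rotate counter-clockwise with cos θ = 4/5, sin θ = -3/5: (-5, 5) → (-1, 7)
T2 scale by (3, -2): (-1, 7) → (-3, -14)

T(p) = (-3, -14)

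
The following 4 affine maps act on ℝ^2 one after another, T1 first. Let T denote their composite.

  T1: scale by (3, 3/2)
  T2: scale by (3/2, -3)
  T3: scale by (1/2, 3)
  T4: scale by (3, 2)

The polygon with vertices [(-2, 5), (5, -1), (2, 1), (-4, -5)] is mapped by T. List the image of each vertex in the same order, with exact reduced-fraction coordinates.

image vertices: (-27/2, -135), (135/4, 27), (27/2, -27), (-27, 135)

T1 scale by (3, 3/2): (-2, 5) → (-6, 15/2); (5, -1) → (15, -3/2); (2, 1) → (6, 3/2); (-4, -5) → (-12, -15/2)
T2 scale by (3/2, -3): (-6, 15/2) → (-9, -45/2); (15, -3/2) → (45/2, 9/2); (6, 3/2) → (9, -9/2); (-12, -15/2) → (-18, 45/2)
T3 scale by (1/2, 3): (-9, -45/2) → (-9/2, -135/2); (45/2, 9/2) → (45/4, 27/2); (9, -9/2) → (9/2, -27/2); (-18, 45/2) → (-9, 135/2)
T4 scale by (3, 2): (-9/2, -135/2) → (-27/2, -135); (45/4, 27/2) → (135/4, 27); (9/2, -27/2) → (27/2, -27); (-9, 135/2) → (-27, 135)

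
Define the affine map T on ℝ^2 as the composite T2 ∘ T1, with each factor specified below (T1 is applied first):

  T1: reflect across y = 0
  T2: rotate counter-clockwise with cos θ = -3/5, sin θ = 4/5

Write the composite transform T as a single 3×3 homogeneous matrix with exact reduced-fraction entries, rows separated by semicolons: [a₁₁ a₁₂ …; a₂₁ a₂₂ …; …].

T = [-3/5 4/5 0; 4/5 3/5 0; 0 0 1]

T1 = [1 0 0; 0 -1 0; 0 0 1]
T2·T1 = [-3/5 4/5 0; 4/5 3/5 0; 0 0 1]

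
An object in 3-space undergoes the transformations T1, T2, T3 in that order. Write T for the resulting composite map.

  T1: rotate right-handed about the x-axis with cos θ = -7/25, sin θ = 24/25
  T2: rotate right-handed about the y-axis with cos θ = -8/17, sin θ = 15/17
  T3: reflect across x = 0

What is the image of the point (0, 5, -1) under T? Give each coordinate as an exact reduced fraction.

T(p) = (-381/85, -11/25, -1016/425)

T1 rotate right-handed about the x-axis with cos θ = -7/25, sin θ = 24/25: (0, 5, -1) → (0, -11/25, 127/25)
T2 rotate right-handed about the y-axis with cos θ = -8/17, sin θ = 15/17: (0, -11/25, 127/25) → (381/85, -11/25, -1016/425)
T3 reflect across x = 0: (381/85, -11/25, -1016/425) → (-381/85, -11/25, -1016/425)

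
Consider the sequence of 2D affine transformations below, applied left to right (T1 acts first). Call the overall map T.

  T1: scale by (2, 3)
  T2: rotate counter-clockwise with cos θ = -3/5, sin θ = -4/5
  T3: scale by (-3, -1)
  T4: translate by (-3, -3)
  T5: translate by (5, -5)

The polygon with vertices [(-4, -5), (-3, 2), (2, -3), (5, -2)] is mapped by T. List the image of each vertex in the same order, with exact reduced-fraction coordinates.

T1 scale by (2, 3): (-4, -5) → (-8, -15); (-3, 2) → (-6, 6); (2, -3) → (4, -9); (5, -2) → (10, -6)
T2 rotate counter-clockwise with cos θ = -3/5, sin θ = -4/5: (-8, -15) → (-36/5, 77/5); (-6, 6) → (42/5, 6/5); (4, -9) → (-48/5, 11/5); (10, -6) → (-54/5, -22/5)
T3 scale by (-3, -1): (-36/5, 77/5) → (108/5, -77/5); (42/5, 6/5) → (-126/5, -6/5); (-48/5, 11/5) → (144/5, -11/5); (-54/5, -22/5) → (162/5, 22/5)
T4 translate by (-3, -3): (108/5, -77/5) → (93/5, -92/5); (-126/5, -6/5) → (-141/5, -21/5); (144/5, -11/5) → (129/5, -26/5); (162/5, 22/5) → (147/5, 7/5)
T5 translate by (5, -5): (93/5, -92/5) → (118/5, -117/5); (-141/5, -21/5) → (-116/5, -46/5); (129/5, -26/5) → (154/5, -51/5); (147/5, 7/5) → (172/5, -18/5)

image vertices: (118/5, -117/5), (-116/5, -46/5), (154/5, -51/5), (172/5, -18/5)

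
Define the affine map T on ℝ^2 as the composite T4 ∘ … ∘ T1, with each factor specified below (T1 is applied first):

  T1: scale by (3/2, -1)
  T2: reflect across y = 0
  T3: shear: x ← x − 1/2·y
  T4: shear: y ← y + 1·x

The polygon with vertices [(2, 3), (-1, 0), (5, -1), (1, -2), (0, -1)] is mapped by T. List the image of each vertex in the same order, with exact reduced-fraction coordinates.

T1 scale by (3/2, -1): (2, 3) → (3, -3); (-1, 0) → (-3/2, 0); (5, -1) → (15/2, 1); (1, -2) → (3/2, 2); (0, -1) → (0, 1)
T2 reflect across y = 0: (3, -3) → (3, 3); (-3/2, 0) → (-3/2, 0); (15/2, 1) → (15/2, -1); (3/2, 2) → (3/2, -2); (0, 1) → (0, -1)
T3 shear: x ← x − 1/2·y: (3, 3) → (3/2, 3); (-3/2, 0) → (-3/2, 0); (15/2, -1) → (8, -1); (3/2, -2) → (5/2, -2); (0, -1) → (1/2, -1)
T4 shear: y ← y + 1·x: (3/2, 3) → (3/2, 9/2); (-3/2, 0) → (-3/2, -3/2); (8, -1) → (8, 7); (5/2, -2) → (5/2, 1/2); (1/2, -1) → (1/2, -1/2)

image vertices: (3/2, 9/2), (-3/2, -3/2), (8, 7), (5/2, 1/2), (1/2, -1/2)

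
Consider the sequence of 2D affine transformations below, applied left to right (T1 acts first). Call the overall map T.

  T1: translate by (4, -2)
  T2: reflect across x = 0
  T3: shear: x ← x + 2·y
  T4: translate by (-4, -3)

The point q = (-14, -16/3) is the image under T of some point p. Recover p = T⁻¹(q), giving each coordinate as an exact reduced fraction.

p = (4/3, -1/3)

T1 = [1 0 4; 0 1 -2; 0 0 1]
T2·T1 = [-1 0 -4; 0 1 -2; 0 0 1]
T3·…·T1 = [-1 2 -8; 0 1 -2; 0 0 1]
T4·…·T1 = [-1 2 -12; 0 1 -5; 0 0 1]
det M = -1; M⁻¹ = [-1 2 -2; 0 1 5; 0 0 1]
M⁻¹ · (-14, -16/3)ᵀ = (4/3, -1/3)ᵀ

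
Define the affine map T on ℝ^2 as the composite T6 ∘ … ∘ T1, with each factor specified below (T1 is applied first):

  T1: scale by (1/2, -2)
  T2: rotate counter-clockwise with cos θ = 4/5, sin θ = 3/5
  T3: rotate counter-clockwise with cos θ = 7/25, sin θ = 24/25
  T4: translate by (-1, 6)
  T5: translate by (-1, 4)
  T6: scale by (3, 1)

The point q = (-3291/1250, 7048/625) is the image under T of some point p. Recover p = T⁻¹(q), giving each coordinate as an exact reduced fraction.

T1 = [1/2 0 0; 0 -2 0; 0 0 1]
T2·T1 = [2/5 6/5 0; 3/10 -8/5 0; 0 0 1]
T3·…·T1 = [-22/125 234/125 0; 117/250 88/125 0; 0 0 1]
T4·…·T1 = [-22/125 234/125 -1; 117/250 88/125 6; 0 0 1]
T5·…·T1 = [-22/125 234/125 -2; 117/250 88/125 10; 0 0 1]
T6·…·T1 = [-66/125 702/125 -6; 117/250 88/125 10; 0 0 1]
det M = -3; M⁻¹ = [-88/375 234/125 -2516/125; 39/250 22/125 -103/125; 0 0 1]
M⁻¹ · (-3291/1250, 7048/625)ᵀ = (8/5, 3/4)ᵀ

p = (8/5, 3/4)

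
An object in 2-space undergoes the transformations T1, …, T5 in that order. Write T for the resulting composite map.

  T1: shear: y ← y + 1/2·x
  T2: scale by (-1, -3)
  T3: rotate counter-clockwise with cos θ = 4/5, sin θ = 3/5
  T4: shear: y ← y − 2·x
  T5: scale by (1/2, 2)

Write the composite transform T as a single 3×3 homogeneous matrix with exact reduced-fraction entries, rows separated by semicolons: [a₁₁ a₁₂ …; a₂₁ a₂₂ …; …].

T1 = [1 0 0; 1/2 1 0; 0 0 1]
T2·T1 = [-1 0 0; -3/2 -3 0; 0 0 1]
T3·…·T1 = [1/10 9/5 0; -9/5 -12/5 0; 0 0 1]
T4·…·T1 = [1/10 9/5 0; -2 -6 0; 0 0 1]
T5·…·T1 = [1/20 9/10 0; -4 -12 0; 0 0 1]

T = [1/20 9/10 0; -4 -12 0; 0 0 1]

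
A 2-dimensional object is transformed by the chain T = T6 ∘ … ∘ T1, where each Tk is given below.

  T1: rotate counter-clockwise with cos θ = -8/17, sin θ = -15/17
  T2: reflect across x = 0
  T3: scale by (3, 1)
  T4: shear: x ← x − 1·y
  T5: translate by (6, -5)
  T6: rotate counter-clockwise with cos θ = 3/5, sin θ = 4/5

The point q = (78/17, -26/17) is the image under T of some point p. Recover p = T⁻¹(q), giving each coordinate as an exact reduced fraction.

p = (-1, 1)

T1 = [-8/17 15/17 0; -15/17 -8/17 0; 0 0 1]
T2·T1 = [8/17 -15/17 0; -15/17 -8/17 0; 0 0 1]
T3·…·T1 = [24/17 -45/17 0; -15/17 -8/17 0; 0 0 1]
T4·…·T1 = [39/17 -37/17 0; -15/17 -8/17 0; 0 0 1]
T5·…·T1 = [39/17 -37/17 6; -15/17 -8/17 -5; 0 0 1]
T6·…·T1 = [177/85 -79/85 38/5; 111/85 -172/85 9/5; 0 0 1]
det M = -3; M⁻¹ = [172/255 -79/255 -233/51; 37/85 -59/85 -35/17; 0 0 1]
M⁻¹ · (78/17, -26/17)ᵀ = (-1, 1)ᵀ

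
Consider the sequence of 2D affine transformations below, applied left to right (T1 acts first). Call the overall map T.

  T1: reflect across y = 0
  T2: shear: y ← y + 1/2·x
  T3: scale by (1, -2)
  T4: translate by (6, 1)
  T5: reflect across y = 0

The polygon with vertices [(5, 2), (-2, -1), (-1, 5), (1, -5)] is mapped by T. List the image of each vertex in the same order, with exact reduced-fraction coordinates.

T1 reflect across y = 0: (5, 2) → (5, -2); (-2, -1) → (-2, 1); (-1, 5) → (-1, -5); (1, -5) → (1, 5)
T2 shear: y ← y + 1/2·x: (5, -2) → (5, 1/2); (-2, 1) → (-2, 0); (-1, -5) → (-1, -11/2); (1, 5) → (1, 11/2)
T3 scale by (1, -2): (5, 1/2) → (5, -1); (-2, 0) → (-2, 0); (-1, -11/2) → (-1, 11); (1, 11/2) → (1, -11)
T4 translate by (6, 1): (5, -1) → (11, 0); (-2, 0) → (4, 1); (-1, 11) → (5, 12); (1, -11) → (7, -10)
T5 reflect across y = 0: (11, 0) → (11, 0); (4, 1) → (4, -1); (5, 12) → (5, -12); (7, -10) → (7, 10)

image vertices: (11, 0), (4, -1), (5, -12), (7, 10)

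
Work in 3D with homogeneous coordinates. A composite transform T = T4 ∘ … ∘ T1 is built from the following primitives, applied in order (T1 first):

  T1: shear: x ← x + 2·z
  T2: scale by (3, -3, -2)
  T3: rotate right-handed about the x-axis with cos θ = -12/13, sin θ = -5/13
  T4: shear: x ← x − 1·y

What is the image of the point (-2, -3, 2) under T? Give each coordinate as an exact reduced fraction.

T1 shear: x ← x + 2·z: (-2, -3, 2) → (2, -3, 2)
T2 scale by (3, -3, -2): (2, -3, 2) → (6, 9, -4)
T3 rotate right-handed about the x-axis with cos θ = -12/13, sin θ = -5/13: (6, 9, -4) → (6, -128/13, 3/13)
T4 shear: x ← x − 1·y: (6, -128/13, 3/13) → (206/13, -128/13, 3/13)

T(p) = (206/13, -128/13, 3/13)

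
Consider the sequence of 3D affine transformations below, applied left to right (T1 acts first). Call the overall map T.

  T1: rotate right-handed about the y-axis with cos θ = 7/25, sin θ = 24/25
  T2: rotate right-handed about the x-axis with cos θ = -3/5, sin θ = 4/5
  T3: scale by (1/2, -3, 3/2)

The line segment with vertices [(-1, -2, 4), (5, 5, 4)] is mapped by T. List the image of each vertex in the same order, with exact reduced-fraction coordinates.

image vertices: (89/50, 174/125, -534/125), (131/50, 21/125, 1164/125)

T1 rotate right-handed about the y-axis with cos θ = 7/25, sin θ = 24/25: (-1, -2, 4) → (89/25, -2, 52/25); (5, 5, 4) → (131/25, 5, -92/25)
T2 rotate right-handed about the x-axis with cos θ = -3/5, sin θ = 4/5: (89/25, -2, 52/25) → (89/25, -58/125, -356/125); (131/25, 5, -92/25) → (131/25, -7/125, 776/125)
T3 scale by (1/2, -3, 3/2): (89/25, -58/125, -356/125) → (89/50, 174/125, -534/125); (131/25, -7/125, 776/125) → (131/50, 21/125, 1164/125)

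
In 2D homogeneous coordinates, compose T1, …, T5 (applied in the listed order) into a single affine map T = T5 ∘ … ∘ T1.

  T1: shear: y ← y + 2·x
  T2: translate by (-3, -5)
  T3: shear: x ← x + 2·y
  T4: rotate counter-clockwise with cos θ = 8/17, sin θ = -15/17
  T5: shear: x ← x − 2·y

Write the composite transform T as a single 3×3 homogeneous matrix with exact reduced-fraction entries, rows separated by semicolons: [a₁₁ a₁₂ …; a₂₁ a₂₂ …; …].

T1 = [1 0 0; 2 1 0; 0 0 1]
T2·T1 = [1 0 -3; 2 1 -5; 0 0 1]
T3·…·T1 = [5 2 -13; 2 1 -5; 0 0 1]
T4·…·T1 = [70/17 31/17 -179/17; -59/17 -22/17 155/17; 0 0 1]
T5·…·T1 = [188/17 75/17 -489/17; -59/17 -22/17 155/17; 0 0 1]

T = [188/17 75/17 -489/17; -59/17 -22/17 155/17; 0 0 1]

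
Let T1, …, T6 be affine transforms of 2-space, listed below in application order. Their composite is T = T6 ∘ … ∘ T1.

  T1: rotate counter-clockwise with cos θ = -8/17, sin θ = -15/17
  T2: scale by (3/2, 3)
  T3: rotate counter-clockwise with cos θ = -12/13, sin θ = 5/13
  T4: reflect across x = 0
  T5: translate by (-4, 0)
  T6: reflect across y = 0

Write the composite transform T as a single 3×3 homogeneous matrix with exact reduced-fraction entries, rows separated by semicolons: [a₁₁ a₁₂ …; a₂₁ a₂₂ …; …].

T = [-369/221 150/221 -4; -480/221 -801/442 0; 0 0 1]

T1 = [-8/17 15/17 0; -15/17 -8/17 0; 0 0 1]
T2·T1 = [-12/17 45/34 0; -45/17 -24/17 0; 0 0 1]
T3·…·T1 = [369/221 -150/221 0; 480/221 801/442 0; 0 0 1]
T4·…·T1 = [-369/221 150/221 0; 480/221 801/442 0; 0 0 1]
T5·…·T1 = [-369/221 150/221 -4; 480/221 801/442 0; 0 0 1]
T6·…·T1 = [-369/221 150/221 -4; -480/221 -801/442 0; 0 0 1]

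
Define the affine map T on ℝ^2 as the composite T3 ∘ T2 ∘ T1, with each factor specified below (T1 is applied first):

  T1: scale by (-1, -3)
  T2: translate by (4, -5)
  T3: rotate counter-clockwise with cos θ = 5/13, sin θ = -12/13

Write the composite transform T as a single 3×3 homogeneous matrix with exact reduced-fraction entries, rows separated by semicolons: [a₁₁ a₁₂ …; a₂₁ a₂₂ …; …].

T = [-5/13 -36/13 -40/13; 12/13 -15/13 -73/13; 0 0 1]

T1 = [-1 0 0; 0 -3 0; 0 0 1]
T2·T1 = [-1 0 4; 0 -3 -5; 0 0 1]
T3·…·T1 = [-5/13 -36/13 -40/13; 12/13 -15/13 -73/13; 0 0 1]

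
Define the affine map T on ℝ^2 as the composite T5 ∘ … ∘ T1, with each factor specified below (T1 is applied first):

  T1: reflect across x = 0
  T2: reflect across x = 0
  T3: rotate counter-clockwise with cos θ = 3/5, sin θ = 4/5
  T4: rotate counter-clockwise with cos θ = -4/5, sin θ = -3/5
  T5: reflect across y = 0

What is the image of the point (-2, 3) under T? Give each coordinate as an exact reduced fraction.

T(p) = (3, -2)

T1 reflect across x = 0: (-2, 3) → (2, 3)
T2 reflect across x = 0: (2, 3) → (-2, 3)
T3 rotate counter-clockwise with cos θ = 3/5, sin θ = 4/5: (-2, 3) → (-18/5, 1/5)
T4 rotate counter-clockwise with cos θ = -4/5, sin θ = -3/5: (-18/5, 1/5) → (3, 2)
T5 reflect across y = 0: (3, 2) → (3, -2)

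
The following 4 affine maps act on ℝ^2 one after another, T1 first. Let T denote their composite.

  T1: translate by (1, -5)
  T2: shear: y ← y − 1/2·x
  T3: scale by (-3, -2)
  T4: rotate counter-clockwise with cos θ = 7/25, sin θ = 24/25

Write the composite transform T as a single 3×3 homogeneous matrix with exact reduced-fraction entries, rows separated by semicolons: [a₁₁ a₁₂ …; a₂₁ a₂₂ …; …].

T = [-9/5 48/25 -57/5; -13/5 -14/25 1/5; 0 0 1]

T1 = [1 0 1; 0 1 -5; 0 0 1]
T2·T1 = [1 0 1; -1/2 1 -11/2; 0 0 1]
T3·…·T1 = [-3 0 -3; 1 -2 11; 0 0 1]
T4·…·T1 = [-9/5 48/25 -57/5; -13/5 -14/25 1/5; 0 0 1]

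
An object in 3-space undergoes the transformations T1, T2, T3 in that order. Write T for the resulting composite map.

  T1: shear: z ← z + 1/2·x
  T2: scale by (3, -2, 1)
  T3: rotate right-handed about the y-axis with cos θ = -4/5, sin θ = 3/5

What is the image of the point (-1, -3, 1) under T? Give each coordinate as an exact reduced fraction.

T1 shear: z ← z + 1/2·x: (-1, -3, 1) → (-1, -3, 1/2)
T2 scale by (3, -2, 1): (-1, -3, 1/2) → (-3, 6, 1/2)
T3 rotate right-handed about the y-axis with cos θ = -4/5, sin θ = 3/5: (-3, 6, 1/2) → (27/10, 6, 7/5)

T(p) = (27/10, 6, 7/5)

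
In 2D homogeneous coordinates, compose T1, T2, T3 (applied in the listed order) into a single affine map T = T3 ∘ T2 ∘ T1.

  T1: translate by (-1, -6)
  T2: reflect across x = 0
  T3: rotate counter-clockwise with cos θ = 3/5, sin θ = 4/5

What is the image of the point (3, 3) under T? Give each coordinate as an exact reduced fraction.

T1 translate by (-1, -6): (3, 3) → (2, -3)
T2 reflect across x = 0: (2, -3) → (-2, -3)
T3 rotate counter-clockwise with cos θ = 3/5, sin θ = 4/5: (-2, -3) → (6/5, -17/5)

T(p) = (6/5, -17/5)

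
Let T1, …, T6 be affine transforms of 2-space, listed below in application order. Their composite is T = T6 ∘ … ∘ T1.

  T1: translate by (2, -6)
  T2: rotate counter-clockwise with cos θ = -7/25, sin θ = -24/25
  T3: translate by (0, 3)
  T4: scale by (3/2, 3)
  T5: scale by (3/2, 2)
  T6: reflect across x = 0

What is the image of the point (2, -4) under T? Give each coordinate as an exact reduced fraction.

T(p) = (603/25, 294/25)

T1 translate by (2, -6): (2, -4) → (4, -10)
T2 rotate counter-clockwise with cos θ = -7/25, sin θ = -24/25: (4, -10) → (-268/25, -26/25)
T3 translate by (0, 3): (-268/25, -26/25) → (-268/25, 49/25)
T4 scale by (3/2, 3): (-268/25, 49/25) → (-402/25, 147/25)
T5 scale by (3/2, 2): (-402/25, 147/25) → (-603/25, 294/25)
T6 reflect across x = 0: (-603/25, 294/25) → (603/25, 294/25)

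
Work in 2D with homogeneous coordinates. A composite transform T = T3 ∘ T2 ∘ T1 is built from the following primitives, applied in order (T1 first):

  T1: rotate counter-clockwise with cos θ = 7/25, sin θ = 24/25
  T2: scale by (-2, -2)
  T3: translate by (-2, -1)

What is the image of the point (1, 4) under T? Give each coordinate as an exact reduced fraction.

T1 rotate counter-clockwise with cos θ = 7/25, sin θ = 24/25: (1, 4) → (-89/25, 52/25)
T2 scale by (-2, -2): (-89/25, 52/25) → (178/25, -104/25)
T3 translate by (-2, -1): (178/25, -104/25) → (128/25, -129/25)

T(p) = (128/25, -129/25)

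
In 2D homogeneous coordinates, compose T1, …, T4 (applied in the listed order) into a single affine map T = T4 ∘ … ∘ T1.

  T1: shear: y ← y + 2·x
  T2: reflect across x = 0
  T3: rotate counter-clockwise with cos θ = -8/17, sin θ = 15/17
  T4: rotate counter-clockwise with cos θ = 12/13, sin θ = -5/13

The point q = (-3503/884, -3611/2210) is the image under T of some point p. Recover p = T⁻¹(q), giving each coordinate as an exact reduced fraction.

T1 = [1 0 0; 2 1 0; 0 0 1]
T2·T1 = [-1 0 0; 2 1 0; 0 0 1]
T3·…·T1 = [-22/17 -15/17 0; -31/17 -8/17 0; 0 0 1]
T4·…·T1 = [-419/221 -220/221 0; -262/221 -21/221 0; 0 0 1]
det M = -1; M⁻¹ = [21/221 -220/221 0; -262/221 419/221 0; 0 0 1]
M⁻¹ · (-3503/884, -3611/2210)ᵀ = (5/4, 8/5)ᵀ

p = (5/4, 8/5)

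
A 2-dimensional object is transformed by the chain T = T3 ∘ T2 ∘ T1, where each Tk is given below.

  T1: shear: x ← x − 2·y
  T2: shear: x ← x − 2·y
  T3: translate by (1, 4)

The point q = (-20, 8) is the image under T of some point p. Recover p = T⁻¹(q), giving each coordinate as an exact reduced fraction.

p = (-5, 4)

T1 = [1 -2 0; 0 1 0; 0 0 1]
T2·T1 = [1 -4 0; 0 1 0; 0 0 1]
T3·…·T1 = [1 -4 1; 0 1 4; 0 0 1]
det M = 1; M⁻¹ = [1 4 -17; 0 1 -4; 0 0 1]
M⁻¹ · (-20, 8)ᵀ = (-5, 4)ᵀ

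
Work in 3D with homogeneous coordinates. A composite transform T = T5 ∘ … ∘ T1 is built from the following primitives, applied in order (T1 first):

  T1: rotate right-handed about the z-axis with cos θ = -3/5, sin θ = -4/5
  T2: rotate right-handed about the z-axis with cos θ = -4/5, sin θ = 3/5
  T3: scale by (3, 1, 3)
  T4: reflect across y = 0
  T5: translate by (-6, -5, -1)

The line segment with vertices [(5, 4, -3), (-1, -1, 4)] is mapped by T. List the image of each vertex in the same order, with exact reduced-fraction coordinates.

image vertices: (126/25, -256/25, -10), (-201/25, -94/25, 11)

T1 rotate right-handed about the z-axis with cos θ = -3/5, sin θ = -4/5: (5, 4, -3) → (1/5, -32/5, -3); (-1, -1, 4) → (-1/5, 7/5, 4)
T2 rotate right-handed about the z-axis with cos θ = -4/5, sin θ = 3/5: (1/5, -32/5, -3) → (92/25, 131/25, -3); (-1/5, 7/5, 4) → (-17/25, -31/25, 4)
T3 scale by (3, 1, 3): (92/25, 131/25, -3) → (276/25, 131/25, -9); (-17/25, -31/25, 4) → (-51/25, -31/25, 12)
T4 reflect across y = 0: (276/25, 131/25, -9) → (276/25, -131/25, -9); (-51/25, -31/25, 12) → (-51/25, 31/25, 12)
T5 translate by (-6, -5, -1): (276/25, -131/25, -9) → (126/25, -256/25, -10); (-51/25, 31/25, 12) → (-201/25, -94/25, 11)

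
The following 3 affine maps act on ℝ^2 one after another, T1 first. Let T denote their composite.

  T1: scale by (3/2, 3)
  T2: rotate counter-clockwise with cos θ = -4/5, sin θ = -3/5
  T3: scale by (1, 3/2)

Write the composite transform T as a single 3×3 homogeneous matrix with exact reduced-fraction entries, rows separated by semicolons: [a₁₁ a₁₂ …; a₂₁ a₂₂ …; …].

T = [-6/5 9/5 0; -27/20 -18/5 0; 0 0 1]

T1 = [3/2 0 0; 0 3 0; 0 0 1]
T2·T1 = [-6/5 9/5 0; -9/10 -12/5 0; 0 0 1]
T3·…·T1 = [-6/5 9/5 0; -27/20 -18/5 0; 0 0 1]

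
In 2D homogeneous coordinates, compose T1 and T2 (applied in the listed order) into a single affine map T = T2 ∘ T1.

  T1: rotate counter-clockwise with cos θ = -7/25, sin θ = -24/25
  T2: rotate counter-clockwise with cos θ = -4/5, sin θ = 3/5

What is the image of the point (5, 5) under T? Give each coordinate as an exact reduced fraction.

T(p) = (1, 7)

T1 rotate counter-clockwise with cos θ = -7/25, sin θ = -24/25: (5, 5) → (17/5, -31/5)
T2 rotate counter-clockwise with cos θ = -4/5, sin θ = 3/5: (17/5, -31/5) → (1, 7)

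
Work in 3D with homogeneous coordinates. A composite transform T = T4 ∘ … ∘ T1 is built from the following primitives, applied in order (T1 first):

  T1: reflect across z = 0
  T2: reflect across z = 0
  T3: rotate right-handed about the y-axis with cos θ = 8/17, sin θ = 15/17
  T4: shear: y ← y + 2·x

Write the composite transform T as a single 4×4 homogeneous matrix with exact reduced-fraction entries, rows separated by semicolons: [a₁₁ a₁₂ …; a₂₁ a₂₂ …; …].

T1 = [1 0 0 0; 0 1 0 0; 0 0 -1 0; 0 0 0 1]
T2·T1 = [1 0 0 0; 0 1 0 0; 0 0 1 0; 0 0 0 1]
T3·…·T1 = [8/17 0 15/17 0; 0 1 0 0; -15/17 0 8/17 0; 0 0 0 1]
T4·…·T1 = [8/17 0 15/17 0; 16/17 1 30/17 0; -15/17 0 8/17 0; 0 0 0 1]

T = [8/17 0 15/17 0; 16/17 1 30/17 0; -15/17 0 8/17 0; 0 0 0 1]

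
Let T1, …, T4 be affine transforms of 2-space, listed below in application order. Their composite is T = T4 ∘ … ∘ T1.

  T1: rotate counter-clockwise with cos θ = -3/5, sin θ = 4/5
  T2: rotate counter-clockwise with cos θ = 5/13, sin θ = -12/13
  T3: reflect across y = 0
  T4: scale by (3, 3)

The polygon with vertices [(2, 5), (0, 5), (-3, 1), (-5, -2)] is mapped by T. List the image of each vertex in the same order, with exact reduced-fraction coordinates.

T1 rotate counter-clockwise with cos θ = -3/5, sin θ = 4/5: (2, 5) → (-26/5, -7/5); (0, 5) → (-4, -3); (-3, 1) → (1, -3); (-5, -2) → (23/5, -14/5)
T2 rotate counter-clockwise with cos θ = 5/13, sin θ = -12/13: (-26/5, -7/5) → (-214/65, 277/65); (-4, -3) → (-56/13, 33/13); (1, -3) → (-31/13, -27/13); (23/5, -14/5) → (-53/65, -346/65)
T3 reflect across y = 0: (-214/65, 277/65) → (-214/65, -277/65); (-56/13, 33/13) → (-56/13, -33/13); (-31/13, -27/13) → (-31/13, 27/13); (-53/65, -346/65) → (-53/65, 346/65)
T4 scale by (3, 3): (-214/65, -277/65) → (-642/65, -831/65); (-56/13, -33/13) → (-168/13, -99/13); (-31/13, 27/13) → (-93/13, 81/13); (-53/65, 346/65) → (-159/65, 1038/65)

image vertices: (-642/65, -831/65), (-168/13, -99/13), (-93/13, 81/13), (-159/65, 1038/65)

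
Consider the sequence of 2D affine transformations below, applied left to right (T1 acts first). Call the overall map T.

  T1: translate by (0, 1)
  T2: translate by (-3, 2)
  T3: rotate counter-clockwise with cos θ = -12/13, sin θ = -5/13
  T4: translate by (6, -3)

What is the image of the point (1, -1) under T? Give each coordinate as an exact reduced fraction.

T(p) = (112/13, -53/13)

T1 translate by (0, 1): (1, -1) → (1, 0)
T2 translate by (-3, 2): (1, 0) → (-2, 2)
T3 rotate counter-clockwise with cos θ = -12/13, sin θ = -5/13: (-2, 2) → (34/13, -14/13)
T4 translate by (6, -3): (34/13, -14/13) → (112/13, -53/13)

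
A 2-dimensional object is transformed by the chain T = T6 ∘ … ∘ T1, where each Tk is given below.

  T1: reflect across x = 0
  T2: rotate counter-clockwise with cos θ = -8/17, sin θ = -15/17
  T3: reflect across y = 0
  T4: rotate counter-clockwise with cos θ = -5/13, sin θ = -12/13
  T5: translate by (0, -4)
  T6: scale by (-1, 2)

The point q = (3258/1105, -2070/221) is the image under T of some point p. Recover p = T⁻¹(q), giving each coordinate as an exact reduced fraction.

T1 = [-1 0 0; 0 1 0; 0 0 1]
T2·T1 = [8/17 15/17 0; 15/17 -8/17 0; 0 0 1]
T3·…·T1 = [8/17 15/17 0; -15/17 8/17 0; 0 0 1]
T4·…·T1 = [-220/221 21/221 0; -21/221 -220/221 0; 0 0 1]
T5·…·T1 = [-220/221 21/221 0; -21/221 -220/221 -4; 0 0 1]
T6·…·T1 = [220/221 -21/221 0; -42/221 -440/221 -8; 0 0 1]
det M = -2; M⁻¹ = [220/221 -21/442 -84/221; -21/221 -110/221 -880/221; 0 0 1]
M⁻¹ · (3258/1105, -2070/221)ᵀ = (3, 2/5)ᵀ

p = (3, 2/5)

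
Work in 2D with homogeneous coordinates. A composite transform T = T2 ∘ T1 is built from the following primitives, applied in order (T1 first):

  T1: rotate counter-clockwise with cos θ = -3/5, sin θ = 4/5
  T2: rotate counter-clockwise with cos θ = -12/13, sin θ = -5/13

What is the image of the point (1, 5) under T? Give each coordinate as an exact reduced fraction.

T1 rotate counter-clockwise with cos θ = -3/5, sin θ = 4/5: (1, 5) → (-23/5, -11/5)
T2 rotate counter-clockwise with cos θ = -12/13, sin θ = -5/13: (-23/5, -11/5) → (17/5, 19/5)

T(p) = (17/5, 19/5)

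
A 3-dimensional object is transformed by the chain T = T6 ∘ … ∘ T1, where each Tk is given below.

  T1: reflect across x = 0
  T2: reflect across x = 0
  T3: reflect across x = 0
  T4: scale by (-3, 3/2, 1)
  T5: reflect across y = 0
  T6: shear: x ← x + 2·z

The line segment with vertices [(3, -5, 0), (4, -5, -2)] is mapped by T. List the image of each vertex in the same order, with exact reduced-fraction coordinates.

T1 reflect across x = 0: (3, -5, 0) → (-3, -5, 0); (4, -5, -2) → (-4, -5, -2)
T2 reflect across x = 0: (-3, -5, 0) → (3, -5, 0); (-4, -5, -2) → (4, -5, -2)
T3 reflect across x = 0: (3, -5, 0) → (-3, -5, 0); (4, -5, -2) → (-4, -5, -2)
T4 scale by (-3, 3/2, 1): (-3, -5, 0) → (9, -15/2, 0); (-4, -5, -2) → (12, -15/2, -2)
T5 reflect across y = 0: (9, -15/2, 0) → (9, 15/2, 0); (12, -15/2, -2) → (12, 15/2, -2)
T6 shear: x ← x + 2·z: (9, 15/2, 0) → (9, 15/2, 0); (12, 15/2, -2) → (8, 15/2, -2)

image vertices: (9, 15/2, 0), (8, 15/2, -2)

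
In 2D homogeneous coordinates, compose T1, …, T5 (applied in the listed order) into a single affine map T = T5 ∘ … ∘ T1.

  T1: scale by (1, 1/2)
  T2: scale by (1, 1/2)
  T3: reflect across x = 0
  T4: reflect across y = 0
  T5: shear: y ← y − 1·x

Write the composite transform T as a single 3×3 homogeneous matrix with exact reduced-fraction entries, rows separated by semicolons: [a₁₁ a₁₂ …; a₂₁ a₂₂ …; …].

T = [-1 0 0; 1 -1/4 0; 0 0 1]

T1 = [1 0 0; 0 1/2 0; 0 0 1]
T2·T1 = [1 0 0; 0 1/4 0; 0 0 1]
T3·…·T1 = [-1 0 0; 0 1/4 0; 0 0 1]
T4·…·T1 = [-1 0 0; 0 -1/4 0; 0 0 1]
T5·…·T1 = [-1 0 0; 1 -1/4 0; 0 0 1]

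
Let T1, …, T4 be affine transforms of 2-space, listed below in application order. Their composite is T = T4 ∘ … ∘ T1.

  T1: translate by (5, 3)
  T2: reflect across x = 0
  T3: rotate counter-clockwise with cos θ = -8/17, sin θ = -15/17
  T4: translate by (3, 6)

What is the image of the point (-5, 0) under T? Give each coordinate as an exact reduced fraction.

T1 translate by (5, 3): (-5, 0) → (0, 3)
T2 reflect across x = 0: (0, 3) → (0, 3)
T3 rotate counter-clockwise with cos θ = -8/17, sin θ = -15/17: (0, 3) → (45/17, -24/17)
T4 translate by (3, 6): (45/17, -24/17) → (96/17, 78/17)

T(p) = (96/17, 78/17)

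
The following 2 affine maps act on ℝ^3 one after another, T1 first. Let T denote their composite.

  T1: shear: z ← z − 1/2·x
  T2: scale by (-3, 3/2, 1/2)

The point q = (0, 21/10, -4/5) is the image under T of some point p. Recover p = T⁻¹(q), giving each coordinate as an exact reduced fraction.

p = (0, 7/5, -8/5)

T1 = [1 0 0 0; 0 1 0 0; -1/2 0 1 0; 0 0 0 1]
T2·T1 = [-3 0 0 0; 0 3/2 0 0; -1/4 0 1/2 0; 0 0 0 1]
det M = -9/4; M⁻¹ = [-1/3 0 0 0; 0 2/3 0 0; -1/6 0 2 0; 0 0 0 1]
M⁻¹ · (0, 21/10, -4/5)ᵀ = (0, 7/5, -8/5)ᵀ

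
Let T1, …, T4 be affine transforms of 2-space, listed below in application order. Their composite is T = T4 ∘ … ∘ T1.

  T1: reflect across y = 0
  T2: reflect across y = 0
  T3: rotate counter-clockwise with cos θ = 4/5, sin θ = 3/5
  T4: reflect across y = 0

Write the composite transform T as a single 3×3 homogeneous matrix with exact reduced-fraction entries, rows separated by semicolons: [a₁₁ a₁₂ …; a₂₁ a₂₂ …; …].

T1 = [1 0 0; 0 -1 0; 0 0 1]
T2·T1 = [1 0 0; 0 1 0; 0 0 1]
T3·…·T1 = [4/5 -3/5 0; 3/5 4/5 0; 0 0 1]
T4·…·T1 = [4/5 -3/5 0; -3/5 -4/5 0; 0 0 1]

T = [4/5 -3/5 0; -3/5 -4/5 0; 0 0 1]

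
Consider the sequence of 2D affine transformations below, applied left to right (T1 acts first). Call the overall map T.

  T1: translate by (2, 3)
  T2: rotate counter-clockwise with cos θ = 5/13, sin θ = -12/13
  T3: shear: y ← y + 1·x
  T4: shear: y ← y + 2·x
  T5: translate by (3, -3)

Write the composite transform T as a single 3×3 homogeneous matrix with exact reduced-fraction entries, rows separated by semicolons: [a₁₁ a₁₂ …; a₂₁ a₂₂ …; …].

T1 = [1 0 2; 0 1 3; 0 0 1]
T2·T1 = [5/13 12/13 46/13; -12/13 5/13 -9/13; 0 0 1]
T3·…·T1 = [5/13 12/13 46/13; -7/13 17/13 37/13; 0 0 1]
T4·…·T1 = [5/13 12/13 46/13; 3/13 41/13 129/13; 0 0 1]
T5·…·T1 = [5/13 12/13 85/13; 3/13 41/13 90/13; 0 0 1]

T = [5/13 12/13 85/13; 3/13 41/13 90/13; 0 0 1]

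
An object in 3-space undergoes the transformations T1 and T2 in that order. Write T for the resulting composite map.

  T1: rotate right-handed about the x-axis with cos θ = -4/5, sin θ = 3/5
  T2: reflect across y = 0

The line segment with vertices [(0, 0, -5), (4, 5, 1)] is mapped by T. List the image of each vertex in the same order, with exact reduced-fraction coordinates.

T1 rotate right-handed about the x-axis with cos θ = -4/5, sin θ = 3/5: (0, 0, -5) → (0, 3, 4); (4, 5, 1) → (4, -23/5, 11/5)
T2 reflect across y = 0: (0, 3, 4) → (0, -3, 4); (4, -23/5, 11/5) → (4, 23/5, 11/5)

image vertices: (0, -3, 4), (4, 23/5, 11/5)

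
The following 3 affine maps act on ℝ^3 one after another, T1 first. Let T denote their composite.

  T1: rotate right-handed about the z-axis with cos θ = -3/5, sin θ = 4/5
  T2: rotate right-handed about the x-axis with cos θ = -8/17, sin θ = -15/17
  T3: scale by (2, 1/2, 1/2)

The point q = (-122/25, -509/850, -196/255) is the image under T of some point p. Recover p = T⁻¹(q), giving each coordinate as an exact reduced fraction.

p = (3, 4/5, -1/3)

T1 = [-3/5 -4/5 0 0; 4/5 -3/5 0 0; 0 0 1 0; 0 0 0 1]
T2·T1 = [-3/5 -4/5 0 0; -32/85 24/85 15/17 0; -12/17 9/17 -8/17 0; 0 0 0 1]
T3·…·T1 = [-6/5 -8/5 0 0; -16/85 12/85 15/34 0; -6/17 9/34 -4/17 0; 0 0 0 1]
det M = 1/2; M⁻¹ = [-3/10 -64/85 -24/17 0; -2/5 48/85 18/17 0; 0 30/17 -16/17 0; 0 0 0 1]
M⁻¹ · (-122/25, -509/850, -196/255)ᵀ = (3, 4/5, -1/3)ᵀ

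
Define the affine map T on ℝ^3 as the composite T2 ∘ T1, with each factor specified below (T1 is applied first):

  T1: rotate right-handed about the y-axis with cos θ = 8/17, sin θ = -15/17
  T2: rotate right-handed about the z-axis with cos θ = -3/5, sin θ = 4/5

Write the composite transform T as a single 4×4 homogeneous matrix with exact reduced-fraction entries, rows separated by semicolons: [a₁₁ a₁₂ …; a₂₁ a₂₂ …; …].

T1 = [8/17 0 -15/17 0; 0 1 0 0; 15/17 0 8/17 0; 0 0 0 1]
T2·T1 = [-24/85 -4/5 9/17 0; 32/85 -3/5 -12/17 0; 15/17 0 8/17 0; 0 0 0 1]

T = [-24/85 -4/5 9/17 0; 32/85 -3/5 -12/17 0; 15/17 0 8/17 0; 0 0 0 1]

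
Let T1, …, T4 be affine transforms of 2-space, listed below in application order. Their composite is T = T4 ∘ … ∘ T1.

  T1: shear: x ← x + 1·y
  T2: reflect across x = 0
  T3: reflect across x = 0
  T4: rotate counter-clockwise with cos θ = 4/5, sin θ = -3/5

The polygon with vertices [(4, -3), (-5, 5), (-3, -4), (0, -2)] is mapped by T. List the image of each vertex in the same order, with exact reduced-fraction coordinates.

image vertices: (-1, -3), (3, 4), (-8, 1), (-14/5, -2/5)

T1 shear: x ← x + 1·y: (4, -3) → (1, -3); (-5, 5) → (0, 5); (-3, -4) → (-7, -4); (0, -2) → (-2, -2)
T2 reflect across x = 0: (1, -3) → (-1, -3); (0, 5) → (0, 5); (-7, -4) → (7, -4); (-2, -2) → (2, -2)
T3 reflect across x = 0: (-1, -3) → (1, -3); (0, 5) → (0, 5); (7, -4) → (-7, -4); (2, -2) → (-2, -2)
T4 rotate counter-clockwise with cos θ = 4/5, sin θ = -3/5: (1, -3) → (-1, -3); (0, 5) → (3, 4); (-7, -4) → (-8, 1); (-2, -2) → (-14/5, -2/5)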